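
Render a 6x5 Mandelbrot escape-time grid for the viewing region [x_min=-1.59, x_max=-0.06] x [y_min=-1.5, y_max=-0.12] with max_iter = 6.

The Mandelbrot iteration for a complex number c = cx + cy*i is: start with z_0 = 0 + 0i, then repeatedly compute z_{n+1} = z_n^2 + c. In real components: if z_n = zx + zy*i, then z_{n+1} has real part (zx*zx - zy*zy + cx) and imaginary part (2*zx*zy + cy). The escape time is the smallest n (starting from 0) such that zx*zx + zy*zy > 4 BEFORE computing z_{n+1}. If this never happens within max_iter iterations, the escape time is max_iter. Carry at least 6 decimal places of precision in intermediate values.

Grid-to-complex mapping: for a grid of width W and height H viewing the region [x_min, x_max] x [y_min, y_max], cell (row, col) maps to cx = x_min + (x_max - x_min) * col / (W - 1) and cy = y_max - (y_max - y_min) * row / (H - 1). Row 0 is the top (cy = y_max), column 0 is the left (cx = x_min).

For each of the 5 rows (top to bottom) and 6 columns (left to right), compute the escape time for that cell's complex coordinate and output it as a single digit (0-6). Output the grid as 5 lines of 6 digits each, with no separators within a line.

Answer: 666666
355666
333466
223344
122222

Derivation:
(row=0, col=0): c = -1.5900 + -0.1200i → escape time 6
(row=0, col=1): c = -1.2840 + -0.1200i → escape time 6
(row=0, col=2): c = -0.9780 + -0.1200i → escape time 6
(row=0, col=3): c = -0.6720 + -0.1200i → escape time 6
(row=0, col=4): c = -0.3660 + -0.1200i → escape time 6
(row=0, col=5): c = -0.0600 + -0.1200i → escape time 6
(row=1, col=0): c = -1.5900 + -0.4650i → escape time 3
(row=1, col=1): c = -1.2840 + -0.4650i → escape time 5
(row=1, col=2): c = -0.9780 + -0.4650i → escape time 5
(row=1, col=3): c = -0.6720 + -0.4650i → escape time 6
(row=1, col=4): c = -0.3660 + -0.4650i → escape time 6
(row=1, col=5): c = -0.0600 + -0.4650i → escape time 6
(row=2, col=0): c = -1.5900 + -0.8100i → escape time 3
(row=2, col=1): c = -1.2840 + -0.8100i → escape time 3
(row=2, col=2): c = -0.9780 + -0.8100i → escape time 3
(row=2, col=3): c = -0.6720 + -0.8100i → escape time 4
(row=2, col=4): c = -0.3660 + -0.8100i → escape time 6
(row=2, col=5): c = -0.0600 + -0.8100i → escape time 6
(row=3, col=0): c = -1.5900 + -1.1550i → escape time 2
(row=3, col=1): c = -1.2840 + -1.1550i → escape time 2
(row=3, col=2): c = -0.9780 + -1.1550i → escape time 3
(row=3, col=3): c = -0.6720 + -1.1550i → escape time 3
(row=3, col=4): c = -0.3660 + -1.1550i → escape time 4
(row=3, col=5): c = -0.0600 + -1.1550i → escape time 4
(row=4, col=0): c = -1.5900 + -1.5000i → escape time 1
(row=4, col=1): c = -1.2840 + -1.5000i → escape time 2
(row=4, col=2): c = -0.9780 + -1.5000i → escape time 2
(row=4, col=3): c = -0.6720 + -1.5000i → escape time 2
(row=4, col=4): c = -0.3660 + -1.5000i → escape time 2
(row=4, col=5): c = -0.0600 + -1.5000i → escape time 2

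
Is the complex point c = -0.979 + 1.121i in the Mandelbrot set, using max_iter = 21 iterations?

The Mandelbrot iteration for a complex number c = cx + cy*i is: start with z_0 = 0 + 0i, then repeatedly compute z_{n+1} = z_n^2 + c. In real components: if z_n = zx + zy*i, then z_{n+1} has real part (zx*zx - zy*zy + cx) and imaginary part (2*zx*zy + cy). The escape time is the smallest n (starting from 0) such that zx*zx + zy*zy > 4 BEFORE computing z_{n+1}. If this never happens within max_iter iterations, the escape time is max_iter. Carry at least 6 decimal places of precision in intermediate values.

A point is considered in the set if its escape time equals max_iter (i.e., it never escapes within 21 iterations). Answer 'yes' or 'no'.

Answer: no

Derivation:
z_0 = 0 + 0i, c = -0.9790 + 1.1210i
Iter 1: z = -0.9790 + 1.1210i, |z|^2 = 2.2151
Iter 2: z = -1.2772 + -1.0739i, |z|^2 = 2.7845
Iter 3: z = -0.5011 + 3.8642i, |z|^2 = 15.1832
Escaped at iteration 3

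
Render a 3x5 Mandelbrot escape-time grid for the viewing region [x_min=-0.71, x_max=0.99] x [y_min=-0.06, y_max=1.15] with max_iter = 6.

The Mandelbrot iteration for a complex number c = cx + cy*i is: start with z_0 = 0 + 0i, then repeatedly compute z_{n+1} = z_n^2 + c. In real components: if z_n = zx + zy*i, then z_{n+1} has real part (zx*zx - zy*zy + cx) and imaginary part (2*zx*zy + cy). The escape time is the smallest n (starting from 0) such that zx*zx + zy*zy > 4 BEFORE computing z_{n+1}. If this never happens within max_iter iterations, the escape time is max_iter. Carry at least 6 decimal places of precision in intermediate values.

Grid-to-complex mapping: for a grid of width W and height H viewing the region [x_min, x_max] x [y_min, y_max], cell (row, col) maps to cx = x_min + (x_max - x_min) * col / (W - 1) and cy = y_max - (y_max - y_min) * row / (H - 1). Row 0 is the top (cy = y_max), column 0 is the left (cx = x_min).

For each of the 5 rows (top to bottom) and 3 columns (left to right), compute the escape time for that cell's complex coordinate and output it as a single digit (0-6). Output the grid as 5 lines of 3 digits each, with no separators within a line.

(row=0, col=0): c = -0.7100 + 1.1500i → escape time 3
(row=0, col=1): c = 0.1400 + 1.1500i → escape time 3
(row=0, col=2): c = 0.9900 + 1.1500i → escape time 2
(row=1, col=0): c = -0.7100 + 0.8475i → escape time 4
(row=1, col=1): c = 0.1400 + 0.8475i → escape time 5
(row=1, col=2): c = 0.9900 + 0.8475i → escape time 2
(row=2, col=0): c = -0.7100 + 0.5450i → escape time 6
(row=2, col=1): c = 0.1400 + 0.5450i → escape time 6
(row=2, col=2): c = 0.9900 + 0.5450i → escape time 2
(row=3, col=0): c = -0.7100 + 0.2425i → escape time 6
(row=3, col=1): c = 0.1400 + 0.2425i → escape time 6
(row=3, col=2): c = 0.9900 + 0.2425i → escape time 2
(row=4, col=0): c = -0.7100 + -0.0600i → escape time 6
(row=4, col=1): c = 0.1400 + -0.0600i → escape time 6
(row=4, col=2): c = 0.9900 + -0.0600i → escape time 3

Answer: 332
452
662
662
663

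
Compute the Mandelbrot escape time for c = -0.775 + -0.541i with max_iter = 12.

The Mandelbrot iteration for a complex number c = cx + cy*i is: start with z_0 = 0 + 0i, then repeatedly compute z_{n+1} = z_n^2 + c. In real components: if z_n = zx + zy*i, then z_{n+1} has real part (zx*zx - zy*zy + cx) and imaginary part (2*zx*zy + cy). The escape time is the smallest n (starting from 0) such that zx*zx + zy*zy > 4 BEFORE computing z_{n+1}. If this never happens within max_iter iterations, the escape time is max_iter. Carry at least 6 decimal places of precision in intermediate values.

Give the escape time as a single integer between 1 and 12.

z_0 = 0 + 0i, c = -0.7750 + -0.5410i
Iter 1: z = -0.7750 + -0.5410i, |z|^2 = 0.8933
Iter 2: z = -0.4671 + 0.2976i, |z|^2 = 0.3067
Iter 3: z = -0.6454 + -0.8189i, |z|^2 = 1.0872
Iter 4: z = -1.0291 + 0.5161i, |z|^2 = 1.3255
Iter 5: z = 0.0178 + -1.6032i, |z|^2 = 2.5707
Iter 6: z = -3.3451 + -0.5980i, |z|^2 = 11.5472
Escaped at iteration 6

Answer: 6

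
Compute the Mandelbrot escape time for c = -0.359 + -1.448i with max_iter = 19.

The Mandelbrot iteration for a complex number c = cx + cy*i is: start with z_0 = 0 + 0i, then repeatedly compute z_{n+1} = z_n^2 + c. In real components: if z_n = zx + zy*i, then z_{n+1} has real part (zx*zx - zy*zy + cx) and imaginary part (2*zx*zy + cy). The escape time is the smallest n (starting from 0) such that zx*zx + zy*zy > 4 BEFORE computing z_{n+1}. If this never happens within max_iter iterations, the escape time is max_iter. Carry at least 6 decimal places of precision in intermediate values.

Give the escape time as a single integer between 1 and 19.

Answer: 2

Derivation:
z_0 = 0 + 0i, c = -0.3590 + -1.4480i
Iter 1: z = -0.3590 + -1.4480i, |z|^2 = 2.2256
Iter 2: z = -2.3268 + -0.4083i, |z|^2 = 5.5808
Escaped at iteration 2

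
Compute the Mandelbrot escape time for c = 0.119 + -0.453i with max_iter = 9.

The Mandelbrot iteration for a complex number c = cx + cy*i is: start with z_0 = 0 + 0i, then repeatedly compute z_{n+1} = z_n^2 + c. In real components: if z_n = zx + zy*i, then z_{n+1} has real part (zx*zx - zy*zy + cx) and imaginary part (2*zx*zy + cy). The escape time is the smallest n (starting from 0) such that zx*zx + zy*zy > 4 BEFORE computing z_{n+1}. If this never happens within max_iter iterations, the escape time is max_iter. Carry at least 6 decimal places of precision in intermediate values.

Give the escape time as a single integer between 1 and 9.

Answer: 9

Derivation:
z_0 = 0 + 0i, c = 0.1190 + -0.4530i
Iter 1: z = 0.1190 + -0.4530i, |z|^2 = 0.2194
Iter 2: z = -0.0720 + -0.5608i, |z|^2 = 0.3197
Iter 3: z = -0.1903 + -0.3722i, |z|^2 = 0.1747
Iter 4: z = 0.0167 + -0.3113i, |z|^2 = 0.0972
Iter 5: z = 0.0224 + -0.4634i, |z|^2 = 0.2152
Iter 6: z = -0.0952 + -0.4737i, |z|^2 = 0.2335
Iter 7: z = -0.0963 + -0.3628i, |z|^2 = 0.1409
Iter 8: z = -0.0033 + -0.3831i, |z|^2 = 0.1468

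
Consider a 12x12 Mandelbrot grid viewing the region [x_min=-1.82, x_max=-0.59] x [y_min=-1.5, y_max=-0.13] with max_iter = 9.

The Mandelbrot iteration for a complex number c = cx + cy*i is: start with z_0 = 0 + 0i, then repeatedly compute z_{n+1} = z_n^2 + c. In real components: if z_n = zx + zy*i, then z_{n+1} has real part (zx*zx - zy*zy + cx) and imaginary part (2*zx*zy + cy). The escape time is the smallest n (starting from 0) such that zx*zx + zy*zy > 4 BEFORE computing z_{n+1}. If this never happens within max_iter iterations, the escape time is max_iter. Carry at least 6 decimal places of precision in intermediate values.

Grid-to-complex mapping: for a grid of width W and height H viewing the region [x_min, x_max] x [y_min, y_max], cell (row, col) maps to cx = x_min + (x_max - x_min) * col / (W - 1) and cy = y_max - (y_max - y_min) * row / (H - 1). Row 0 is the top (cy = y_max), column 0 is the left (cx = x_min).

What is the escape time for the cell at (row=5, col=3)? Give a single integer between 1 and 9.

Answer: 3

Derivation:
z_0 = 0 + 0i, c = -1.4845 + -0.7527i
Iter 1: z = -1.4845 + -0.7527i, |z|^2 = 2.7705
Iter 2: z = 0.1527 + 1.4822i, |z|^2 = 2.2202
Iter 3: z = -3.6581 + -0.3000i, |z|^2 = 13.4717
Escaped at iteration 3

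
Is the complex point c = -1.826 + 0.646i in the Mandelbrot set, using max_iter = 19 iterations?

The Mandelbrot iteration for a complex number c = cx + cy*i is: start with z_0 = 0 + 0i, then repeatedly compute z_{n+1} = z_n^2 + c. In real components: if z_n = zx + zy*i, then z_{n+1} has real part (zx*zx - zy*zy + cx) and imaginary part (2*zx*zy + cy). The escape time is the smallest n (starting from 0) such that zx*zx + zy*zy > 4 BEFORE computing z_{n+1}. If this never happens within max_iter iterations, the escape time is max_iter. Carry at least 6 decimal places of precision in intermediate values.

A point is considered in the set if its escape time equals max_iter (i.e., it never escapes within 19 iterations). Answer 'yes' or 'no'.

Answer: no

Derivation:
z_0 = 0 + 0i, c = -1.8260 + 0.6460i
Iter 1: z = -1.8260 + 0.6460i, |z|^2 = 3.7516
Iter 2: z = 1.0910 + -1.7132i, |z|^2 = 4.1252
Escaped at iteration 2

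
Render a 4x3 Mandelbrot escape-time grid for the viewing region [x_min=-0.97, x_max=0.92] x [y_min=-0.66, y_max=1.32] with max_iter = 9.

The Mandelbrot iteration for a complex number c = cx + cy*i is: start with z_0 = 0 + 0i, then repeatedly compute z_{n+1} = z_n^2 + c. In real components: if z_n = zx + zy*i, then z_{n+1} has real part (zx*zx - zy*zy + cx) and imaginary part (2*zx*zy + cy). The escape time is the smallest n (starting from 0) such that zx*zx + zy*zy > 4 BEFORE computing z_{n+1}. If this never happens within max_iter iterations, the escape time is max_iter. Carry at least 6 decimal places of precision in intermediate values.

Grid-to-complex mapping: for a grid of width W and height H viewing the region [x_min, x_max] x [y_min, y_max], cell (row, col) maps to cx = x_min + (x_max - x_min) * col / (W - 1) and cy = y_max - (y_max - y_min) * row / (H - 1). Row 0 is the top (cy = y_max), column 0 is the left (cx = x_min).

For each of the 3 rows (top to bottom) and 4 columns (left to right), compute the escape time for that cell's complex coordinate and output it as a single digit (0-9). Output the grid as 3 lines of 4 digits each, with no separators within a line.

(row=0, col=0): c = -0.9700 + 1.3200i → escape time 2
(row=0, col=1): c = -0.3400 + 1.3200i → escape time 2
(row=0, col=2): c = 0.2900 + 1.3200i → escape time 2
(row=0, col=3): c = 0.9200 + 1.3200i → escape time 2
(row=1, col=0): c = -0.9700 + 0.3300i → escape time 9
(row=1, col=1): c = -0.3400 + 0.3300i → escape time 9
(row=1, col=2): c = 0.2900 + 0.3300i → escape time 9
(row=1, col=3): c = 0.9200 + 0.3300i → escape time 3
(row=2, col=0): c = -0.9700 + -0.6600i → escape time 4
(row=2, col=1): c = -0.3400 + -0.6600i → escape time 9
(row=2, col=2): c = 0.2900 + -0.6600i → escape time 7
(row=2, col=3): c = 0.9200 + -0.6600i → escape time 2

Answer: 2222
9993
4972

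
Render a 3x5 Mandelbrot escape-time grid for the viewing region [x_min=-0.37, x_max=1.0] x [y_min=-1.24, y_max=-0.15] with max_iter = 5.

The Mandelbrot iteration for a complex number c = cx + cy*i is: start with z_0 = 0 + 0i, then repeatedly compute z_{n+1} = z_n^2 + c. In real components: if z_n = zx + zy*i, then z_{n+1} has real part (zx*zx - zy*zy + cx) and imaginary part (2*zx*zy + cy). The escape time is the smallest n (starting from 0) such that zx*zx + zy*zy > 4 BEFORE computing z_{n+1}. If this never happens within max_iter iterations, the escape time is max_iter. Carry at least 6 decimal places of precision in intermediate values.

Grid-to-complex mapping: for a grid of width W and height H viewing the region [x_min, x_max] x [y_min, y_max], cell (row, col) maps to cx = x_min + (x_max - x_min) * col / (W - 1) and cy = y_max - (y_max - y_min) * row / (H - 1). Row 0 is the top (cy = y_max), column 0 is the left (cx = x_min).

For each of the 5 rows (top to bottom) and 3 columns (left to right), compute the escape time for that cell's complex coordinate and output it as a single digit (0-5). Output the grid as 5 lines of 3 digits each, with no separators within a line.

Answer: 552
552
552
532
322

Derivation:
(row=0, col=0): c = -0.3700 + -0.1500i → escape time 5
(row=0, col=1): c = 0.3150 + -0.1500i → escape time 5
(row=0, col=2): c = 1.0000 + -0.1500i → escape time 2
(row=1, col=0): c = -0.3700 + -0.4225i → escape time 5
(row=1, col=1): c = 0.3150 + -0.4225i → escape time 5
(row=1, col=2): c = 1.0000 + -0.4225i → escape time 2
(row=2, col=0): c = -0.3700 + -0.6950i → escape time 5
(row=2, col=1): c = 0.3150 + -0.6950i → escape time 5
(row=2, col=2): c = 1.0000 + -0.6950i → escape time 2
(row=3, col=0): c = -0.3700 + -0.9675i → escape time 5
(row=3, col=1): c = 0.3150 + -0.9675i → escape time 3
(row=3, col=2): c = 1.0000 + -0.9675i → escape time 2
(row=4, col=0): c = -0.3700 + -1.2400i → escape time 3
(row=4, col=1): c = 0.3150 + -1.2400i → escape time 2
(row=4, col=2): c = 1.0000 + -1.2400i → escape time 2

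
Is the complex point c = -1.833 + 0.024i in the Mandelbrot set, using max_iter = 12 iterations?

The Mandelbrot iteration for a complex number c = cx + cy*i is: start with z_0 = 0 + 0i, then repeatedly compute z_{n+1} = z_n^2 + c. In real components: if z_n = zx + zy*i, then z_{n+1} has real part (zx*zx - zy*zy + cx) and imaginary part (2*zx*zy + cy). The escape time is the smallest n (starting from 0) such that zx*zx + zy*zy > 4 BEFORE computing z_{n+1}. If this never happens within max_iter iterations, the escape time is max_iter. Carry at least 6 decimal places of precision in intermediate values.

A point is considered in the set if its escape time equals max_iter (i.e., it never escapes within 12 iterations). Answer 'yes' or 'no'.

Answer: no

Derivation:
z_0 = 0 + 0i, c = -1.8330 + 0.0240i
Iter 1: z = -1.8330 + 0.0240i, |z|^2 = 3.3605
Iter 2: z = 1.5263 + -0.0640i, |z|^2 = 2.3337
Iter 3: z = 0.4925 + -0.1713i, |z|^2 = 0.2719
Iter 4: z = -1.6198 + -0.1448i, |z|^2 = 2.6446
Iter 5: z = 0.7697 + 0.4930i, |z|^2 = 0.8354
Iter 6: z = -1.4836 + 0.7828i, |z|^2 = 2.8140
Iter 7: z = -0.2446 + -2.2988i, |z|^2 = 5.3445
Escaped at iteration 7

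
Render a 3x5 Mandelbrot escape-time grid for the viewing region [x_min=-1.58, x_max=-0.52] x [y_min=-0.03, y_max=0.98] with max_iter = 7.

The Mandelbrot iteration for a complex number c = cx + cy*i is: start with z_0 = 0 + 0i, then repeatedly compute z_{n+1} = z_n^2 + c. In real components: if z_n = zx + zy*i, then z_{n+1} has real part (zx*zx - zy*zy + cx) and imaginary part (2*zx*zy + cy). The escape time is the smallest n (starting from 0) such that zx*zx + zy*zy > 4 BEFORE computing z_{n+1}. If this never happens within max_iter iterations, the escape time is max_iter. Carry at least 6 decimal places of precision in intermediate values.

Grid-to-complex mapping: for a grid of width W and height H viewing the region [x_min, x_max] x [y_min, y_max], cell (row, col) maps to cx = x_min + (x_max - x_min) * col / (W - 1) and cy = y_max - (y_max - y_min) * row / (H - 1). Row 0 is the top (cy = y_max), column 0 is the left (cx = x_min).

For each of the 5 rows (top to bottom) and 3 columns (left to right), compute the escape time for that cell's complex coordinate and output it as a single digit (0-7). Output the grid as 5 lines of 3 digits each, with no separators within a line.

Answer: 234
336
357
577
777

Derivation:
(row=0, col=0): c = -1.5800 + 0.9800i → escape time 2
(row=0, col=1): c = -1.0500 + 0.9800i → escape time 3
(row=0, col=2): c = -0.5200 + 0.9800i → escape time 4
(row=1, col=0): c = -1.5800 + 0.7275i → escape time 3
(row=1, col=1): c = -1.0500 + 0.7275i → escape time 3
(row=1, col=2): c = -0.5200 + 0.7275i → escape time 6
(row=2, col=0): c = -1.5800 + 0.4750i → escape time 3
(row=2, col=1): c = -1.0500 + 0.4750i → escape time 5
(row=2, col=2): c = -0.5200 + 0.4750i → escape time 7
(row=3, col=0): c = -1.5800 + 0.2225i → escape time 5
(row=3, col=1): c = -1.0500 + 0.2225i → escape time 7
(row=3, col=2): c = -0.5200 + 0.2225i → escape time 7
(row=4, col=0): c = -1.5800 + -0.0300i → escape time 7
(row=4, col=1): c = -1.0500 + -0.0300i → escape time 7
(row=4, col=2): c = -0.5200 + -0.0300i → escape time 7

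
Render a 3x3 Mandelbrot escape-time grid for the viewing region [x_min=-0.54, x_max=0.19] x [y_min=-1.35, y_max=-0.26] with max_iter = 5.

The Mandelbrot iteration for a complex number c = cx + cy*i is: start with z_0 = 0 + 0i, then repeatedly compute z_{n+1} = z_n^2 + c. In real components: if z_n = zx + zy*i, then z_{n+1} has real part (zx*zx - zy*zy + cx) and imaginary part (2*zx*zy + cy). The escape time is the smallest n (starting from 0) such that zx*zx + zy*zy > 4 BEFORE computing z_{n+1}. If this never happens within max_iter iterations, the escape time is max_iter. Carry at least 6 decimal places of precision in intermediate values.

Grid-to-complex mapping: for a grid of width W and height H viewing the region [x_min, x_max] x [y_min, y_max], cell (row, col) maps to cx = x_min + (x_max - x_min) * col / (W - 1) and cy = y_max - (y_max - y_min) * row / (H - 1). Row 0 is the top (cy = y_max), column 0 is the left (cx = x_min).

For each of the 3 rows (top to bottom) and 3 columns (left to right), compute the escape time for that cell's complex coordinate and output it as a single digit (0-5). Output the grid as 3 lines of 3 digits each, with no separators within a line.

(row=0, col=0): c = -0.5400 + -0.2600i → escape time 5
(row=0, col=1): c = -0.1750 + -0.2600i → escape time 5
(row=0, col=2): c = 0.1900 + -0.2600i → escape time 5
(row=1, col=0): c = -0.5400 + -0.8050i → escape time 5
(row=1, col=1): c = -0.1750 + -0.8050i → escape time 5
(row=1, col=2): c = 0.1900 + -0.8050i → escape time 5
(row=2, col=0): c = -0.5400 + -1.3500i → escape time 2
(row=2, col=1): c = -0.1750 + -1.3500i → escape time 2
(row=2, col=2): c = 0.1900 + -1.3500i → escape time 2

Answer: 555
555
222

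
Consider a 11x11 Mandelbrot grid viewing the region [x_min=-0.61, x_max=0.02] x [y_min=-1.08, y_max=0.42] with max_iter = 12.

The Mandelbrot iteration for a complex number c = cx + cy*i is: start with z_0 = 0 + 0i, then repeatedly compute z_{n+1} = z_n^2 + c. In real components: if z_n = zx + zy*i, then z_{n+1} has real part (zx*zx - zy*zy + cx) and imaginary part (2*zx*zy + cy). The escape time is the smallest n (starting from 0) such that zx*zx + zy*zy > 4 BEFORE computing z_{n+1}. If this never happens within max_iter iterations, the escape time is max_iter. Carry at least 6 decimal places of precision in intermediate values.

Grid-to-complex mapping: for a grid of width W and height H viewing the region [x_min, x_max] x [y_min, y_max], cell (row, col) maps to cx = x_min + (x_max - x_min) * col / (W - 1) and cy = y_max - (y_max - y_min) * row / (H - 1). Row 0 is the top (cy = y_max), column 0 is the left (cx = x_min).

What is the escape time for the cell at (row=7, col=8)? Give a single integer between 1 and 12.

Answer: 12

Derivation:
z_0 = 0 + 0i, c = -0.1060 + -0.6300i
Iter 1: z = -0.1060 + -0.6300i, |z|^2 = 0.4081
Iter 2: z = -0.4917 + -0.4964i, |z|^2 = 0.4882
Iter 3: z = -0.1107 + -0.1418i, |z|^2 = 0.0324
Iter 4: z = -0.1139 + -0.5986i, |z|^2 = 0.3713
Iter 5: z = -0.4513 + -0.4937i, |z|^2 = 0.4474
Iter 6: z = -0.1460 + -0.1843i, |z|^2 = 0.0553
Iter 7: z = -0.1187 + -0.5762i, |z|^2 = 0.3460
Iter 8: z = -0.4239 + -0.4933i, |z|^2 = 0.4230
Iter 9: z = -0.1696 + -0.2118i, |z|^2 = 0.0736
Iter 10: z = -0.1221 + -0.5581i, |z|^2 = 0.3264
Iter 11: z = -0.4026 + -0.4937i, |z|^2 = 0.4058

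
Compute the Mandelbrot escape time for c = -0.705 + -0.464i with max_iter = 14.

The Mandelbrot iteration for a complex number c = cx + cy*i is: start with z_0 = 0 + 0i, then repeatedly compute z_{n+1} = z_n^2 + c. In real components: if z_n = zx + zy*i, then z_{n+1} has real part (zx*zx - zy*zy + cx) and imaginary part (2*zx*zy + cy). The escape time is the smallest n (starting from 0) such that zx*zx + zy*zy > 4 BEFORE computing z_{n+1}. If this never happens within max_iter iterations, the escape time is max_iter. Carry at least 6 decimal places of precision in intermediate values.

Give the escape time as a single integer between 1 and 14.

z_0 = 0 + 0i, c = -0.7050 + -0.4640i
Iter 1: z = -0.7050 + -0.4640i, |z|^2 = 0.7123
Iter 2: z = -0.4233 + 0.1902i, |z|^2 = 0.2153
Iter 3: z = -0.5620 + -0.6250i, |z|^2 = 0.7066
Iter 4: z = -0.7798 + 0.2386i, |z|^2 = 0.6650
Iter 5: z = -0.1538 + -0.8361i, |z|^2 = 0.7227
Iter 6: z = -1.3804 + -0.2068i, |z|^2 = 1.9483
Iter 7: z = 1.1578 + 0.1068i, |z|^2 = 1.3519
Iter 8: z = 0.6241 + -0.2167i, |z|^2 = 0.4364
Iter 9: z = -0.3625 + -0.7345i, |z|^2 = 0.6708
Iter 10: z = -1.1130 + 0.0684i, |z|^2 = 1.2435
Iter 11: z = 0.5292 + -0.6163i, |z|^2 = 0.6599
Iter 12: z = -0.8048 + -1.1163i, |z|^2 = 1.8937
Iter 13: z = -1.3034 + 1.3327i, |z|^2 = 3.4749

Answer: 14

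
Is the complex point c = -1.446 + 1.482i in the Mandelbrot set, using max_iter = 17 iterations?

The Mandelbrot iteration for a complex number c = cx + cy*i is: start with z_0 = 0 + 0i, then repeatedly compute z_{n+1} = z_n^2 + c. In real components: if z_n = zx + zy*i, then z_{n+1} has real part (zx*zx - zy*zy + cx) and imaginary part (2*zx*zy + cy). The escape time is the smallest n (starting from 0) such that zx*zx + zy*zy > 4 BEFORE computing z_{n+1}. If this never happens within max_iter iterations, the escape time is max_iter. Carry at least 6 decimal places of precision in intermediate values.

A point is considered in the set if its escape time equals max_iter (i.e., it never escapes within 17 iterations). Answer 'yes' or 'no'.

Answer: no

Derivation:
z_0 = 0 + 0i, c = -1.4460 + 1.4820i
Iter 1: z = -1.4460 + 1.4820i, |z|^2 = 4.2872
Escaped at iteration 1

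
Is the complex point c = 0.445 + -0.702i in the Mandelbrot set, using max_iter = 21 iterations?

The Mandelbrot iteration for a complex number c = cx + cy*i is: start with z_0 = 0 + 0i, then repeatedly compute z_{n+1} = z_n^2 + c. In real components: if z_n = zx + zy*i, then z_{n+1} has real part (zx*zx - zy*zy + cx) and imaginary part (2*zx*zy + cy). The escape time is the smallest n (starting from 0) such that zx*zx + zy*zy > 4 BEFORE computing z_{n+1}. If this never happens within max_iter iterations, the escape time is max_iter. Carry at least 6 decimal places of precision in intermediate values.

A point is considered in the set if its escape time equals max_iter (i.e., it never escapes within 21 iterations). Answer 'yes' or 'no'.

Answer: no

Derivation:
z_0 = 0 + 0i, c = 0.4450 + -0.7020i
Iter 1: z = 0.4450 + -0.7020i, |z|^2 = 0.6908
Iter 2: z = 0.1502 + -1.3268i, |z|^2 = 1.7829
Iter 3: z = -1.2928 + -1.1006i, |z|^2 = 2.8826
Iter 4: z = 0.9049 + 2.1437i, |z|^2 = 5.4144
Escaped at iteration 4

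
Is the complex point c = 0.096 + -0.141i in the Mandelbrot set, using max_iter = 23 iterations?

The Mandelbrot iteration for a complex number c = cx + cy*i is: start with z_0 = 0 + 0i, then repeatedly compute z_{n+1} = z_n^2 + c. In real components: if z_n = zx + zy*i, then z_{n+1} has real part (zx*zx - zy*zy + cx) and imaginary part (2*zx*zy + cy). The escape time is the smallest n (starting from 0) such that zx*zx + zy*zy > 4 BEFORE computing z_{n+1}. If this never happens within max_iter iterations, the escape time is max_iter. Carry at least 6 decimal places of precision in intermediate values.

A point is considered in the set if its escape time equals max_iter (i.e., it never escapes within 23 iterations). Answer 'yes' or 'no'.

Answer: yes

Derivation:
z_0 = 0 + 0i, c = 0.0960 + -0.1410i
Iter 1: z = 0.0960 + -0.1410i, |z|^2 = 0.0291
Iter 2: z = 0.0853 + -0.1681i, |z|^2 = 0.0355
Iter 3: z = 0.0750 + -0.1697i, |z|^2 = 0.0344
Iter 4: z = 0.0728 + -0.1665i, |z|^2 = 0.0330
Iter 5: z = 0.0736 + -0.1652i, |z|^2 = 0.0327
Iter 6: z = 0.0741 + -0.1653i, |z|^2 = 0.0328
Iter 7: z = 0.0742 + -0.1655i, |z|^2 = 0.0329
Iter 8: z = 0.0741 + -0.1655i, |z|^2 = 0.0329
Iter 9: z = 0.0741 + -0.1655i, |z|^2 = 0.0329
Iter 10: z = 0.0741 + -0.1655i, |z|^2 = 0.0329
Iter 11: z = 0.0741 + -0.1655i, |z|^2 = 0.0329
Iter 12: z = 0.0741 + -0.1655i, |z|^2 = 0.0329
Iter 13: z = 0.0741 + -0.1655i, |z|^2 = 0.0329
Iter 14: z = 0.0741 + -0.1655i, |z|^2 = 0.0329
Iter 15: z = 0.0741 + -0.1655i, |z|^2 = 0.0329
Iter 16: z = 0.0741 + -0.1655i, |z|^2 = 0.0329
Iter 17: z = 0.0741 + -0.1655i, |z|^2 = 0.0329
Iter 18: z = 0.0741 + -0.1655i, |z|^2 = 0.0329
Iter 19: z = 0.0741 + -0.1655i, |z|^2 = 0.0329
Iter 20: z = 0.0741 + -0.1655i, |z|^2 = 0.0329
Iter 21: z = 0.0741 + -0.1655i, |z|^2 = 0.0329
Iter 22: z = 0.0741 + -0.1655i, |z|^2 = 0.0329
Did not escape in 23 iterations → in set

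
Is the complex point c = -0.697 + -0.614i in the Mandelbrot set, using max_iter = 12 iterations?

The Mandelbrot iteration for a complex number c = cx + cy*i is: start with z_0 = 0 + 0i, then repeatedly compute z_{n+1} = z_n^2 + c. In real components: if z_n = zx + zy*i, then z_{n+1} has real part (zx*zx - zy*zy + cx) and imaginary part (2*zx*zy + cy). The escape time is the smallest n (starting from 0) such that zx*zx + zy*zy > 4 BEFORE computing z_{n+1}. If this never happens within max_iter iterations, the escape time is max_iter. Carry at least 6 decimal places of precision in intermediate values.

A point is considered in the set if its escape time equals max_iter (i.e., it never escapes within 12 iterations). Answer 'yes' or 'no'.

z_0 = 0 + 0i, c = -0.6970 + -0.6140i
Iter 1: z = -0.6970 + -0.6140i, |z|^2 = 0.8628
Iter 2: z = -0.5882 + 0.2419i, |z|^2 = 0.4045
Iter 3: z = -0.4096 + -0.8986i, |z|^2 = 0.9752
Iter 4: z = -1.3367 + 0.1220i, |z|^2 = 1.8017
Iter 5: z = 1.0749 + -0.9403i, |z|^2 = 2.0396
Iter 6: z = -0.4257 + -2.6354i, |z|^2 = 7.1268
Escaped at iteration 6

Answer: no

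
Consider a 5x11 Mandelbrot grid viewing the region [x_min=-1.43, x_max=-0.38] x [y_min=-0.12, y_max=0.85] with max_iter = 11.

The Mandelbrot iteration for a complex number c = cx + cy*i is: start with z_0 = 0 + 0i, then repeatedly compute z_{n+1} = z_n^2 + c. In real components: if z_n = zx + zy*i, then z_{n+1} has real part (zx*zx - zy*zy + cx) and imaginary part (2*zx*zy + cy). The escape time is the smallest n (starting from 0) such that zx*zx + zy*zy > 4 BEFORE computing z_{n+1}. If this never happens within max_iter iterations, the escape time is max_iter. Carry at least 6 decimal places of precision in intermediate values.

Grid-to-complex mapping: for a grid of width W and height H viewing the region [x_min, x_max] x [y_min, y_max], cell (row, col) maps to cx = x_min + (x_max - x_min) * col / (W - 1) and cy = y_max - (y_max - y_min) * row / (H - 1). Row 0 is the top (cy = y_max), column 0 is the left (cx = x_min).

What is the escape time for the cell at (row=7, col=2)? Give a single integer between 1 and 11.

z_0 = 0 + 0i, c = -0.9050 + 0.1710i
Iter 1: z = -0.9050 + 0.1710i, |z|^2 = 0.8483
Iter 2: z = -0.1152 + -0.1385i, |z|^2 = 0.0325
Iter 3: z = -0.9109 + 0.2029i, |z|^2 = 0.8709
Iter 4: z = -0.1164 + -0.1987i, |z|^2 = 0.0530
Iter 5: z = -0.9309 + 0.2173i, |z|^2 = 0.9138
Iter 6: z = -0.0856 + -0.2335i, |z|^2 = 0.0618
Iter 7: z = -0.9522 + 0.2110i, |z|^2 = 0.9512
Iter 8: z = -0.0428 + -0.2308i, |z|^2 = 0.0551
Iter 9: z = -0.9564 + 0.1908i, |z|^2 = 0.9511
Iter 10: z = -0.0267 + -0.1939i, |z|^2 = 0.0383

Answer: 11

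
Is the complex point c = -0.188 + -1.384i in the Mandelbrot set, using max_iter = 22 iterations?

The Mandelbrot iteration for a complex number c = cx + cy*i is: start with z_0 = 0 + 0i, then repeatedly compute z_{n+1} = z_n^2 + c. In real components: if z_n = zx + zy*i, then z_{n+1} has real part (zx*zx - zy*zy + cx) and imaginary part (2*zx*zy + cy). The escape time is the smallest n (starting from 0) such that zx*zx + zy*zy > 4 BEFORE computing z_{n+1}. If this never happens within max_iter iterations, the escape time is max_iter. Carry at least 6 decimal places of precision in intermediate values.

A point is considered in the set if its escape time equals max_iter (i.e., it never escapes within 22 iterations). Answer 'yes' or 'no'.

Answer: no

Derivation:
z_0 = 0 + 0i, c = -0.1880 + -1.3840i
Iter 1: z = -0.1880 + -1.3840i, |z|^2 = 1.9508
Iter 2: z = -2.0681 + -0.8636i, |z|^2 = 5.0229
Escaped at iteration 2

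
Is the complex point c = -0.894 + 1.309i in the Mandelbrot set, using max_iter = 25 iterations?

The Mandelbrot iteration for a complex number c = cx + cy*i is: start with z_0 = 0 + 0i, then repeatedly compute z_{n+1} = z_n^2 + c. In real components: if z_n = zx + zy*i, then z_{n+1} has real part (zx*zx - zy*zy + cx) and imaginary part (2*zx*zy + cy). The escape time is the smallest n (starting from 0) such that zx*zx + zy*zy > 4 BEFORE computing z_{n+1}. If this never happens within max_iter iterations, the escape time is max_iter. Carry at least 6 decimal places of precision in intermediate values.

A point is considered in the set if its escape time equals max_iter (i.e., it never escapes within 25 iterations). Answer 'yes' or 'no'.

z_0 = 0 + 0i, c = -0.8940 + 1.3090i
Iter 1: z = -0.8940 + 1.3090i, |z|^2 = 2.5127
Iter 2: z = -1.8082 + -1.0315i, |z|^2 = 4.3337
Escaped at iteration 2

Answer: no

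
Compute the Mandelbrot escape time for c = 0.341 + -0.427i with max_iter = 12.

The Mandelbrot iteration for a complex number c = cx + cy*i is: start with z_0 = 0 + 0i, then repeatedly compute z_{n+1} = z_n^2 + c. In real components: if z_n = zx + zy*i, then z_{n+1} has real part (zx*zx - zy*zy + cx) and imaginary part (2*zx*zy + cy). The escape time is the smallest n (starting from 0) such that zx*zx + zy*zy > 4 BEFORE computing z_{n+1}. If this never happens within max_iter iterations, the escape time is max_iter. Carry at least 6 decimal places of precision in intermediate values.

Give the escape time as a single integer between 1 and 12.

z_0 = 0 + 0i, c = 0.3410 + -0.4270i
Iter 1: z = 0.3410 + -0.4270i, |z|^2 = 0.2986
Iter 2: z = 0.2750 + -0.7182i, |z|^2 = 0.5914
Iter 3: z = -0.0992 + -0.8219i, |z|^2 = 0.6854
Iter 4: z = -0.3248 + -0.2639i, |z|^2 = 0.1751
Iter 5: z = 0.3768 + -0.2556i, |z|^2 = 0.2073
Iter 6: z = 0.4177 + -0.6196i, |z|^2 = 0.5584
Iter 7: z = 0.1315 + -0.9446i, |z|^2 = 0.9096
Iter 8: z = -0.5340 + -0.6754i, |z|^2 = 0.7413
Iter 9: z = 0.1700 + 0.2943i, |z|^2 = 0.1155
Iter 10: z = 0.2833 + -0.3269i, |z|^2 = 0.1871
Iter 11: z = 0.3144 + -0.6122i, |z|^2 = 0.4736

Answer: 12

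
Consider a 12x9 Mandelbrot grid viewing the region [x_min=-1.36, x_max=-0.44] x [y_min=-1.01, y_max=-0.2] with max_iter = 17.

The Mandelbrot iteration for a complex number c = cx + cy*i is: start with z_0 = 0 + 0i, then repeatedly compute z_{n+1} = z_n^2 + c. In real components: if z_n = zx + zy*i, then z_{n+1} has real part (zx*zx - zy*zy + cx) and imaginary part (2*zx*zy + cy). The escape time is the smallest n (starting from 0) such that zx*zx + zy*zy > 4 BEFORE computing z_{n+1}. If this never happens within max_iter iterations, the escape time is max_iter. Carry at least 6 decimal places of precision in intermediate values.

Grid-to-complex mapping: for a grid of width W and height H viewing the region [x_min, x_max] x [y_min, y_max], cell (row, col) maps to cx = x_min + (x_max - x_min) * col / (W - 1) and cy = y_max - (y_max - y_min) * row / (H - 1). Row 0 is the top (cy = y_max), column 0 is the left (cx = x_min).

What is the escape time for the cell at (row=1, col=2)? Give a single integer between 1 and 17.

Answer: 17

Derivation:
z_0 = 0 + 0i, c = -1.1927 + -0.3013i
Iter 1: z = -1.1927 + -0.3013i, |z|^2 = 1.5133
Iter 2: z = 0.1391 + 0.4174i, |z|^2 = 0.1936
Iter 3: z = -1.3476 + -0.1851i, |z|^2 = 1.8502
Iter 4: z = 0.5889 + 0.1977i, |z|^2 = 0.3859
Iter 5: z = -0.8849 + -0.0684i, |z|^2 = 0.7878
Iter 6: z = -0.4143 + -0.1802i, |z|^2 = 0.2041
Iter 7: z = -1.0536 + -0.1520i, |z|^2 = 1.1331
Iter 8: z = -0.1058 + 0.0190i, |z|^2 = 0.0116
Iter 9: z = -1.1819 + -0.3053i, |z|^2 = 1.4900
Iter 10: z = 0.1110 + 0.4203i, |z|^2 = 0.1890
Iter 11: z = -1.3571 + -0.2080i, |z|^2 = 1.8849
Iter 12: z = 0.6057 + 0.2632i, |z|^2 = 0.4362
Iter 13: z = -0.8951 + 0.0176i, |z|^2 = 0.8016
Iter 14: z = -0.3918 + -0.3328i, |z|^2 = 0.2642
Iter 15: z = -1.1500 + -0.0405i, |z|^2 = 1.3242
Iter 16: z = 0.1282 + -0.2082i, |z|^2 = 0.0598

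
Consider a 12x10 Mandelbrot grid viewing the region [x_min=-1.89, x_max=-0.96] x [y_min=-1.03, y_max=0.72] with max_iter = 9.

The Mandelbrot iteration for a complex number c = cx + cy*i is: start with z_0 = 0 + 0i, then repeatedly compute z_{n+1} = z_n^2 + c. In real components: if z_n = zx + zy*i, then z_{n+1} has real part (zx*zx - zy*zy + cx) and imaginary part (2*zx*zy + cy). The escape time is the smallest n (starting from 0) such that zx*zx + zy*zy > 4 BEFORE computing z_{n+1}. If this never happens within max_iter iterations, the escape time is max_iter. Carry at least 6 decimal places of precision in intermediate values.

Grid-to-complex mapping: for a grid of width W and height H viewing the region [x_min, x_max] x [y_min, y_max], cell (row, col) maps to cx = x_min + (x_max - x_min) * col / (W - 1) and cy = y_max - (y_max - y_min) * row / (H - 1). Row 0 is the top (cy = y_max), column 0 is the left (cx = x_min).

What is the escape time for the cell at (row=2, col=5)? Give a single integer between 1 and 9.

Answer: 5

Derivation:
z_0 = 0 + 0i, c = -1.4673 + 0.3311i
Iter 1: z = -1.4673 + 0.3311i, |z|^2 = 2.2625
Iter 2: z = 0.5760 + -0.6405i, |z|^2 = 0.7421
Iter 3: z = -1.5458 + -0.4068i, |z|^2 = 2.5550
Iter 4: z = 0.7568 + 1.5887i, |z|^2 = 3.0968
Iter 5: z = -3.4185 + 2.7359i, |z|^2 = 19.1714
Escaped at iteration 5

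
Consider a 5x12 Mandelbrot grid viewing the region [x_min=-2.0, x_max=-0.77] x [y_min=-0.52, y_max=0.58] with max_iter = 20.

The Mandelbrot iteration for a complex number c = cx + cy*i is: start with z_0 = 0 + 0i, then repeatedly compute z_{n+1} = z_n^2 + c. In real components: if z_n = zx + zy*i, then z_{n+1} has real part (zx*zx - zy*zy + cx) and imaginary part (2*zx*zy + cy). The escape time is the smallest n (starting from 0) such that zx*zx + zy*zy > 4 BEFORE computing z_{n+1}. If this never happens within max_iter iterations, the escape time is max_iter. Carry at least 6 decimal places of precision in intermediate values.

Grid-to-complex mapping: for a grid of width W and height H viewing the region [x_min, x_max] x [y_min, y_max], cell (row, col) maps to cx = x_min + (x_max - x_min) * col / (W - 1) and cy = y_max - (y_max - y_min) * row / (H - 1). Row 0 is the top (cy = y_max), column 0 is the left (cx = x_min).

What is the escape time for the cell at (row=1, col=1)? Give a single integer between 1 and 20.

Answer: 3

Derivation:
z_0 = 0 + 0i, c = -1.6925 + 0.4800i
Iter 1: z = -1.6925 + 0.4800i, |z|^2 = 3.0950
Iter 2: z = 0.9417 + -1.1448i, |z|^2 = 2.1973
Iter 3: z = -2.1164 + -1.6760i, |z|^2 = 7.2880
Escaped at iteration 3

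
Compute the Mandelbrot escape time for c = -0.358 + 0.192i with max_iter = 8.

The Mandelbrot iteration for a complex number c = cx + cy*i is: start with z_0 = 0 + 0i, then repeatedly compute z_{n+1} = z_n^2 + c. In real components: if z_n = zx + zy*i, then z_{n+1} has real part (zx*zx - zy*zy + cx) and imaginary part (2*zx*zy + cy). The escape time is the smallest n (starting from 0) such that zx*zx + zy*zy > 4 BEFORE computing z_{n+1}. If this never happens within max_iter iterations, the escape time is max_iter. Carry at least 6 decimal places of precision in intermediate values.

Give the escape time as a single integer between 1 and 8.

z_0 = 0 + 0i, c = -0.3580 + 0.1920i
Iter 1: z = -0.3580 + 0.1920i, |z|^2 = 0.1650
Iter 2: z = -0.2667 + 0.0545i, |z|^2 = 0.0741
Iter 3: z = -0.2898 + 0.1629i, |z|^2 = 0.1106
Iter 4: z = -0.3005 + 0.0976i, |z|^2 = 0.0998
Iter 5: z = -0.2772 + 0.1334i, |z|^2 = 0.0946
Iter 6: z = -0.2989 + 0.1181i, |z|^2 = 0.1033
Iter 7: z = -0.2826 + 0.1214i, |z|^2 = 0.0946

Answer: 8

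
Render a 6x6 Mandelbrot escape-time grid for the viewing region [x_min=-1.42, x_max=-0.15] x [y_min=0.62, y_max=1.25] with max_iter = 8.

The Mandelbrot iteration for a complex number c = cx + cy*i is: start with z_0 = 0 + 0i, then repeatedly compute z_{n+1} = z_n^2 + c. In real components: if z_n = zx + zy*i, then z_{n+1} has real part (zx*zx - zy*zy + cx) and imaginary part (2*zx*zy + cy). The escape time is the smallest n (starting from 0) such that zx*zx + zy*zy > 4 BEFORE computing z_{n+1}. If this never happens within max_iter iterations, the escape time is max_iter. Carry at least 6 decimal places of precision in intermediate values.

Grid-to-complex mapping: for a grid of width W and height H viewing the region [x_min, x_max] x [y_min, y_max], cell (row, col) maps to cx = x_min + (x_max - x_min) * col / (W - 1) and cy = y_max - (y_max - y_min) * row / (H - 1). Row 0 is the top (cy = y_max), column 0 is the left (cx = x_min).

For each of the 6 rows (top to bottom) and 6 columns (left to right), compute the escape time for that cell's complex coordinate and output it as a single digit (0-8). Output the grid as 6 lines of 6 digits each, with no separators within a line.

(row=0, col=0): c = -1.4200 + 1.2500i → escape time 2
(row=0, col=1): c = -1.1660 + 1.2500i → escape time 2
(row=0, col=2): c = -0.9120 + 1.2500i → escape time 3
(row=0, col=3): c = -0.6580 + 1.2500i → escape time 3
(row=0, col=4): c = -0.4040 + 1.2500i → escape time 3
(row=0, col=5): c = -0.1500 + 1.2500i → escape time 3
(row=1, col=0): c = -1.4200 + 1.1240i → escape time 2
(row=1, col=1): c = -1.1660 + 1.1240i → escape time 3
(row=1, col=2): c = -0.9120 + 1.1240i → escape time 3
(row=1, col=3): c = -0.6580 + 1.1240i → escape time 3
(row=1, col=4): c = -0.4040 + 1.1240i → escape time 4
(row=1, col=5): c = -0.1500 + 1.1240i → escape time 5
(row=2, col=0): c = -1.4200 + 0.9980i → escape time 3
(row=2, col=1): c = -1.1660 + 0.9980i → escape time 3
(row=2, col=2): c = -0.9120 + 0.9980i → escape time 3
(row=2, col=3): c = -0.6580 + 0.9980i → escape time 4
(row=2, col=4): c = -0.4040 + 0.9980i → escape time 4
(row=2, col=5): c = -0.1500 + 0.9980i → escape time 8
(row=3, col=0): c = -1.4200 + 0.8720i → escape time 3
(row=3, col=1): c = -1.1660 + 0.8720i → escape time 3
(row=3, col=2): c = -0.9120 + 0.8720i → escape time 3
(row=3, col=3): c = -0.6580 + 0.8720i → escape time 4
(row=3, col=4): c = -0.4040 + 0.8720i → escape time 5
(row=3, col=5): c = -0.1500 + 0.8720i → escape time 8
(row=4, col=0): c = -1.4200 + 0.7460i → escape time 3
(row=4, col=1): c = -1.1660 + 0.7460i → escape time 3
(row=4, col=2): c = -0.9120 + 0.7460i → escape time 4
(row=4, col=3): c = -0.6580 + 0.7460i → escape time 5
(row=4, col=4): c = -0.4040 + 0.7460i → escape time 7
(row=4, col=5): c = -0.1500 + 0.7460i → escape time 8
(row=5, col=0): c = -1.4200 + 0.6200i → escape time 3
(row=5, col=1): c = -1.1660 + 0.6200i → escape time 3
(row=5, col=2): c = -0.9120 + 0.6200i → escape time 5
(row=5, col=3): c = -0.6580 + 0.6200i → escape time 7
(row=5, col=4): c = -0.4040 + 0.6200i → escape time 8
(row=5, col=5): c = -0.1500 + 0.6200i → escape time 8

Answer: 223333
233345
333448
333458
334578
335788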